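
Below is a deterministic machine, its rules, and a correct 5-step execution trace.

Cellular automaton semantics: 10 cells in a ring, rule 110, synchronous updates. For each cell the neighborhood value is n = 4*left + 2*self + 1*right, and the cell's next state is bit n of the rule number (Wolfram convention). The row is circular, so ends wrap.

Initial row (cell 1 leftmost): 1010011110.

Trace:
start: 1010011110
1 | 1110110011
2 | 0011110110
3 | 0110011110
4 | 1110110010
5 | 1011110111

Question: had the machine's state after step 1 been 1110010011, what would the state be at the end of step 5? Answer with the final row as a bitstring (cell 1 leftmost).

state after step 1 := 1110010011
2 | 0010110110
3 | 0111111110
4 | 1100000010
5 | 1100000111

1100000111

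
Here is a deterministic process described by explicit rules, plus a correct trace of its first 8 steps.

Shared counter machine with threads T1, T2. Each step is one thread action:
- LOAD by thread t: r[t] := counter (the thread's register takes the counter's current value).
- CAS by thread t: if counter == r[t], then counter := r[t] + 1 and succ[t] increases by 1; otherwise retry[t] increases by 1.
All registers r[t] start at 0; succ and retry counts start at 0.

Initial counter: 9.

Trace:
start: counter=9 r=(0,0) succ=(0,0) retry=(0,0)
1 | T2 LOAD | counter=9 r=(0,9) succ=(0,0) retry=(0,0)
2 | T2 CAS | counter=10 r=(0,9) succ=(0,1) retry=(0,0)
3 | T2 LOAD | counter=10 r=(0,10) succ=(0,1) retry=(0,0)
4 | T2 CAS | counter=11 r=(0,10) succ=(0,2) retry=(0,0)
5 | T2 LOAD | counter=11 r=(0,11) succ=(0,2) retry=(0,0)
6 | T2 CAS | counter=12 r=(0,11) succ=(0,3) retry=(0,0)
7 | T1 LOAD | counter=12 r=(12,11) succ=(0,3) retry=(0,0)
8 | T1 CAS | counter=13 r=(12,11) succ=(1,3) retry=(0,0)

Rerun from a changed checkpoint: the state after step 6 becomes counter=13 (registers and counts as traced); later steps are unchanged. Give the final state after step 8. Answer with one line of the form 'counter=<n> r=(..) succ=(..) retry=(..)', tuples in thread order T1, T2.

state after step 6 := counter=13 r=(0,11) succ=(0,3) retry=(0,0)
7 | T1 LOAD | counter=13 r=(13,11) succ=(0,3) retry=(0,0)
8 | T1 CAS | counter=14 r=(13,11) succ=(1,3) retry=(0,0)

counter=14 r=(13,11) succ=(1,3) retry=(0,0)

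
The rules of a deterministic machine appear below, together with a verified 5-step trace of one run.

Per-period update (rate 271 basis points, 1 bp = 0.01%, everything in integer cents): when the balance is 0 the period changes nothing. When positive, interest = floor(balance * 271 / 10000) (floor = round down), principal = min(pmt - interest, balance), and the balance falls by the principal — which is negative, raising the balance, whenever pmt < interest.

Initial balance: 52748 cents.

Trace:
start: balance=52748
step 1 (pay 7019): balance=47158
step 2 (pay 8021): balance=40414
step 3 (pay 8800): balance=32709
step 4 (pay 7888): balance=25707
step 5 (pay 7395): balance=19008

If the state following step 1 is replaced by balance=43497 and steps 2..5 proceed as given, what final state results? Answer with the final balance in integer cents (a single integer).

state after step 1 := balance=43497
step 2 (pay 8021): balance=36654
step 3 (pay 8800): balance=28847
step 4 (pay 7888): balance=21740
step 5 (pay 7395): balance=14934

14934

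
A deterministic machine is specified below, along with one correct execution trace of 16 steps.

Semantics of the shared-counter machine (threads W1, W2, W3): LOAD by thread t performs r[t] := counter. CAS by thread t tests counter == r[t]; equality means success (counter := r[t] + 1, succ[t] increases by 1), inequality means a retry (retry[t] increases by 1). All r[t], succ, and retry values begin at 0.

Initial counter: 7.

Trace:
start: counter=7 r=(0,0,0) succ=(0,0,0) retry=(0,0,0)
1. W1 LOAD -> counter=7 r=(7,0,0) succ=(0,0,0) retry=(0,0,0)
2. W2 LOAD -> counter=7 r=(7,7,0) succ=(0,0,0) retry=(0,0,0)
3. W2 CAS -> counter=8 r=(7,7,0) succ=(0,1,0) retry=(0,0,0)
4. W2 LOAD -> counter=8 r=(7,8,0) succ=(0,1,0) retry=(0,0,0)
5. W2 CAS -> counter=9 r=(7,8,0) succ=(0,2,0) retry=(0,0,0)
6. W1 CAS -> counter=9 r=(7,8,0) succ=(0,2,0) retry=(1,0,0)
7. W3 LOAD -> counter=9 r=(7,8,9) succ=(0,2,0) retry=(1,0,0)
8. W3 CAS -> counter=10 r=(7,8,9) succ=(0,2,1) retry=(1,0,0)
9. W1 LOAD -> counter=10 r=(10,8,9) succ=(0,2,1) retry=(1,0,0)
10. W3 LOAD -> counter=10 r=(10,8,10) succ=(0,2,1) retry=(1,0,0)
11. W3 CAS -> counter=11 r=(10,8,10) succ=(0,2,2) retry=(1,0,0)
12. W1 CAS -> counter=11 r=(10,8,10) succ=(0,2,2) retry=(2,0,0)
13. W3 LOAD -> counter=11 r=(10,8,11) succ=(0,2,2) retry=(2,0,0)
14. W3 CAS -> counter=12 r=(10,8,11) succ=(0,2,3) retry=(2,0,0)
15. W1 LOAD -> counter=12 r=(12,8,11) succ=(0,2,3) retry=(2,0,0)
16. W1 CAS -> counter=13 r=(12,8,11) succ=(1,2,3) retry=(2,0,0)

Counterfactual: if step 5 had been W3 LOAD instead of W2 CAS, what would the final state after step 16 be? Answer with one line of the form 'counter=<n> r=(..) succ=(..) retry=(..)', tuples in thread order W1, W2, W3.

(re-executing from step 5 with the substitution; state before step 5: counter=8 r=(7,8,0) succ=(0,1,0) retry=(0,0,0))
5. W3 LOAD -> counter=8 r=(7,8,8) succ=(0,1,0) retry=(0,0,0)
6. W1 CAS -> counter=8 r=(7,8,8) succ=(0,1,0) retry=(1,0,0)
7. W3 LOAD -> counter=8 r=(7,8,8) succ=(0,1,0) retry=(1,0,0)
8. W3 CAS -> counter=9 r=(7,8,8) succ=(0,1,1) retry=(1,0,0)
9. W1 LOAD -> counter=9 r=(9,8,8) succ=(0,1,1) retry=(1,0,0)
10. W3 LOAD -> counter=9 r=(9,8,9) succ=(0,1,1) retry=(1,0,0)
11. W3 CAS -> counter=10 r=(9,8,9) succ=(0,1,2) retry=(1,0,0)
12. W1 CAS -> counter=10 r=(9,8,9) succ=(0,1,2) retry=(2,0,0)
13. W3 LOAD -> counter=10 r=(9,8,10) succ=(0,1,2) retry=(2,0,0)
14. W3 CAS -> counter=11 r=(9,8,10) succ=(0,1,3) retry=(2,0,0)
15. W1 LOAD -> counter=11 r=(11,8,10) succ=(0,1,3) retry=(2,0,0)
16. W1 CAS -> counter=12 r=(11,8,10) succ=(1,1,3) retry=(2,0,0)

counter=12 r=(11,8,10) succ=(1,1,3) retry=(2,0,0)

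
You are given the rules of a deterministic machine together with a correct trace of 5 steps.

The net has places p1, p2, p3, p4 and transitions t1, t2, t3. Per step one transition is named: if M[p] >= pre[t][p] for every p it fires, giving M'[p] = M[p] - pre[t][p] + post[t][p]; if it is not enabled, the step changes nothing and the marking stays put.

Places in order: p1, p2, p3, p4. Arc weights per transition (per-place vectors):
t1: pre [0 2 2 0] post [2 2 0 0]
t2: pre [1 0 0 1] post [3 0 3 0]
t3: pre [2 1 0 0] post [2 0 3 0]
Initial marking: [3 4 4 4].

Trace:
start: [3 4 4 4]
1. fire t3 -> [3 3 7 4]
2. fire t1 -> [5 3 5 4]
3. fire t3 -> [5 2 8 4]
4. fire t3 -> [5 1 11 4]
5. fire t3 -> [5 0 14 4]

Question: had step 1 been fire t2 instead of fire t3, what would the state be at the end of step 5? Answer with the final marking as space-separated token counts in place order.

7 1 14 3

(re-executing from step 1 with the substitution; state before step 1: [3 4 4 4])
1. fire t2 -> [5 4 7 3]
2. fire t1 -> [7 4 5 3]
3. fire t3 -> [7 3 8 3]
4. fire t3 -> [7 2 11 3]
5. fire t3 -> [7 1 14 3]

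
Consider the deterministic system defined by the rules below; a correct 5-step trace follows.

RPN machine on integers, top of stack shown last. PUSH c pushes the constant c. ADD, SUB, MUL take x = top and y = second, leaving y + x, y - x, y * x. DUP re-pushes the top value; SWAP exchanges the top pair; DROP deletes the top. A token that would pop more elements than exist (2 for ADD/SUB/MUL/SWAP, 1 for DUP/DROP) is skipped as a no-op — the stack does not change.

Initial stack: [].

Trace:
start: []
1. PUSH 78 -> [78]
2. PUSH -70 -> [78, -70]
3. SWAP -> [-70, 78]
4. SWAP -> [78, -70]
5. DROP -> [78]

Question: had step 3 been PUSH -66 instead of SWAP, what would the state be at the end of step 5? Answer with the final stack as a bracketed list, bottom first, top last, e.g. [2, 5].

[78, -66]

(re-executing from step 3 with the substitution; state before step 3: [78, -70])
3. PUSH -66 -> [78, -70, -66]
4. SWAP -> [78, -66, -70]
5. DROP -> [78, -66]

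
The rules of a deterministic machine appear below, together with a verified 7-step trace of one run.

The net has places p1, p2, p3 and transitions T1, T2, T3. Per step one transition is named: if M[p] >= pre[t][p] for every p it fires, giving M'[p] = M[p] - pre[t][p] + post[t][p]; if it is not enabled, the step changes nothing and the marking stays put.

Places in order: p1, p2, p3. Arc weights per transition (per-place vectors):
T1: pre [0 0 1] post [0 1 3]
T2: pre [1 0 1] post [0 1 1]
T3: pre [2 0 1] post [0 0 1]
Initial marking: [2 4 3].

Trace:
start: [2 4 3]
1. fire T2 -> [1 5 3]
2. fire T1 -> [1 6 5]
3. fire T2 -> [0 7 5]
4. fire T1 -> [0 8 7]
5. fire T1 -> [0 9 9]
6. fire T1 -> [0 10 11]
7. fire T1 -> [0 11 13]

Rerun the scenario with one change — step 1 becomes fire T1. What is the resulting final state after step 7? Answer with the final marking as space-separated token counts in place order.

(re-executing from step 1 with the substitution; state before step 1: [2 4 3])
1. fire T1 -> [2 5 5]
2. fire T1 -> [2 6 7]
3. fire T2 -> [1 7 7]
4. fire T1 -> [1 8 9]
5. fire T1 -> [1 9 11]
6. fire T1 -> [1 10 13]
7. fire T1 -> [1 11 15]

1 11 15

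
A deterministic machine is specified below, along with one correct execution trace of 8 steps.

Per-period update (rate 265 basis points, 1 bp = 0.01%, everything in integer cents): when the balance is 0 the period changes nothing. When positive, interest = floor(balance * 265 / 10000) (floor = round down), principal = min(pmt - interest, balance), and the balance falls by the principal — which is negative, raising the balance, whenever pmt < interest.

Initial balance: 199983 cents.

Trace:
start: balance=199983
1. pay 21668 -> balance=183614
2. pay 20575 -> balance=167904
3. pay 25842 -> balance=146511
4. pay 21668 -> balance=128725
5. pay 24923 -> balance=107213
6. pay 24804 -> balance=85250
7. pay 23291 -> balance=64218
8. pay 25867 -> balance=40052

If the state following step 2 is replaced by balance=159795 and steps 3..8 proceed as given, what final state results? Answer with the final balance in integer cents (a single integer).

state after step 2 := balance=159795
3. pay 25842 -> balance=138187
4. pay 21668 -> balance=120180
5. pay 24923 -> balance=98441
6. pay 24804 -> balance=76245
7. pay 23291 -> balance=54974
8. pay 25867 -> balance=30563

30563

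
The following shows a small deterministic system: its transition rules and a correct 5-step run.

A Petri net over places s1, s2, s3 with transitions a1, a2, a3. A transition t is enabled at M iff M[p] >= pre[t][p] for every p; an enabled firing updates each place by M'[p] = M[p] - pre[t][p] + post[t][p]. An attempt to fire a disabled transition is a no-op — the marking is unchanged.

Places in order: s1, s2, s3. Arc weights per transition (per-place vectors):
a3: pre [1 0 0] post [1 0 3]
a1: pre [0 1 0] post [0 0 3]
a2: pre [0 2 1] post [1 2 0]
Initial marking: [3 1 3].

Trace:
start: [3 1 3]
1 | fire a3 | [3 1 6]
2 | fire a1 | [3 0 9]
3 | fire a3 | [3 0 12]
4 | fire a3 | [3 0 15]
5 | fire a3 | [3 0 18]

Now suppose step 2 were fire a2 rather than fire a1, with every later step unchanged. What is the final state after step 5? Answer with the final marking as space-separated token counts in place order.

3 1 15

(re-executing from step 2 with the substitution; state before step 2: [3 1 6])
2 | fire a2 | [3 1 6]
3 | fire a3 | [3 1 9]
4 | fire a3 | [3 1 12]
5 | fire a3 | [3 1 15]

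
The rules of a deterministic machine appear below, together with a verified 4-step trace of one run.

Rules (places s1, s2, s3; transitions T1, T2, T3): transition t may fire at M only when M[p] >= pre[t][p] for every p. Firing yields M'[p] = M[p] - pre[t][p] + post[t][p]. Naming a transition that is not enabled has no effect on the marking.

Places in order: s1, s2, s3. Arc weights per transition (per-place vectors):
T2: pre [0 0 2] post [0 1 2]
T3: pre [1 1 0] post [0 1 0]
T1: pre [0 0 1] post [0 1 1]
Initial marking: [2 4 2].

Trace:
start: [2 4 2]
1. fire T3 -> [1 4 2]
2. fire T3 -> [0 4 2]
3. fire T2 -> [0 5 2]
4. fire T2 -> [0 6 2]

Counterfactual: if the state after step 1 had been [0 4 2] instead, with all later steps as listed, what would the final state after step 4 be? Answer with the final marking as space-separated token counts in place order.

0 6 2

state after step 1 := [0 4 2]
2. fire T3 -> [0 4 2]
3. fire T2 -> [0 5 2]
4. fire T2 -> [0 6 2]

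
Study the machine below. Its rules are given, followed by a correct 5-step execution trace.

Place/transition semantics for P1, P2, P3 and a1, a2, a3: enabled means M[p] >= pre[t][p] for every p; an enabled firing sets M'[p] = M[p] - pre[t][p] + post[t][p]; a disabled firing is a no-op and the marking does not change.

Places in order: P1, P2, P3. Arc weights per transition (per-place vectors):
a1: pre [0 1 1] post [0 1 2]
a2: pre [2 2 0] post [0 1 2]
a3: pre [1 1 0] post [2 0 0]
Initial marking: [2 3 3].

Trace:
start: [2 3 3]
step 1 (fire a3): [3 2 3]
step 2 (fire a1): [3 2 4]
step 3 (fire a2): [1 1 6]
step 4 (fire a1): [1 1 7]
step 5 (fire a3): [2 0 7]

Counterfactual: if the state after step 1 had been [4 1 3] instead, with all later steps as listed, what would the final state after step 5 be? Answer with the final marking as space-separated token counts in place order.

state after step 1 := [4 1 3]
step 2 (fire a1): [4 1 4]
step 3 (fire a2): [4 1 4]
step 4 (fire a1): [4 1 5]
step 5 (fire a3): [5 0 5]

5 0 5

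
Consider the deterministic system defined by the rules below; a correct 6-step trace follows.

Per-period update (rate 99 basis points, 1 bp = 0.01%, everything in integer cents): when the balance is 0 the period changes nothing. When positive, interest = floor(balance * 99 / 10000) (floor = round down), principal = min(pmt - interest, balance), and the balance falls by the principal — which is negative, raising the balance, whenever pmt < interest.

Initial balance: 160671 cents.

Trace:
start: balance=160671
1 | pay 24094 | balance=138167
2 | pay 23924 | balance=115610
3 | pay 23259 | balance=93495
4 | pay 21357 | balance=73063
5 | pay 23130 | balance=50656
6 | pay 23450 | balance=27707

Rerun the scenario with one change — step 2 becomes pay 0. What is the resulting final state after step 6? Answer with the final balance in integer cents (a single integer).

(re-executing from step 2 with the substitution; state before step 2: balance=138167)
2 | pay 0 | balance=139534
3 | pay 23259 | balance=117656
4 | pay 21357 | balance=97463
5 | pay 23130 | balance=75297
6 | pay 23450 | balance=52592

52592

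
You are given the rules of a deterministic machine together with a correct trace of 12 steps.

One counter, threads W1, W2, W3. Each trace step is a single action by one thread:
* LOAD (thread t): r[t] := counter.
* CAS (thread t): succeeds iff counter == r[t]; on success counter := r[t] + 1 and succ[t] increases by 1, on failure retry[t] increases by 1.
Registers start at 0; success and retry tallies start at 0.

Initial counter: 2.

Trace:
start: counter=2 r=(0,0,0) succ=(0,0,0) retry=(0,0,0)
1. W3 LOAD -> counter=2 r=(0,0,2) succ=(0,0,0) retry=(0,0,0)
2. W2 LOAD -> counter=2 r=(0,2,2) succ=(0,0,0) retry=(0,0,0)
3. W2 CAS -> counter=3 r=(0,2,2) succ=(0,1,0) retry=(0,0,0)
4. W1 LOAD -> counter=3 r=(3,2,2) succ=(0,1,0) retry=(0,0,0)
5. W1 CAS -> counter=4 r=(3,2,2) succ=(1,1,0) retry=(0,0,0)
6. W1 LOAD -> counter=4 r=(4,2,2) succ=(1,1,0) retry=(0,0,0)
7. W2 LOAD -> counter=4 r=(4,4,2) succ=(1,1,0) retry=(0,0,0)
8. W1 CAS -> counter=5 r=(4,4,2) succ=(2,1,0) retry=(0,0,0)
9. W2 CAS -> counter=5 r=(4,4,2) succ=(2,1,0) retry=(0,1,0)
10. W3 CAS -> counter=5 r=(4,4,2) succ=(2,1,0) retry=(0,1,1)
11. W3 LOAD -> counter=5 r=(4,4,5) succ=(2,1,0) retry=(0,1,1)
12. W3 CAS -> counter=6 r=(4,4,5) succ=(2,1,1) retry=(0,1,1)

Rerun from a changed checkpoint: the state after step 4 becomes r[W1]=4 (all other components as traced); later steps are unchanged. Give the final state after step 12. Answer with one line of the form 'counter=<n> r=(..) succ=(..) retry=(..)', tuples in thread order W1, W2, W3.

counter=5 r=(3,3,4) succ=(1,1,1) retry=(1,1,1)

state after step 4 := counter=3 r=(4,2,2) succ=(0,1,0) retry=(0,0,0)
5. W1 CAS -> counter=3 r=(4,2,2) succ=(0,1,0) retry=(1,0,0)
6. W1 LOAD -> counter=3 r=(3,2,2) succ=(0,1,0) retry=(1,0,0)
7. W2 LOAD -> counter=3 r=(3,3,2) succ=(0,1,0) retry=(1,0,0)
8. W1 CAS -> counter=4 r=(3,3,2) succ=(1,1,0) retry=(1,0,0)
9. W2 CAS -> counter=4 r=(3,3,2) succ=(1,1,0) retry=(1,1,0)
10. W3 CAS -> counter=4 r=(3,3,2) succ=(1,1,0) retry=(1,1,1)
11. W3 LOAD -> counter=4 r=(3,3,4) succ=(1,1,0) retry=(1,1,1)
12. W3 CAS -> counter=5 r=(3,3,4) succ=(1,1,1) retry=(1,1,1)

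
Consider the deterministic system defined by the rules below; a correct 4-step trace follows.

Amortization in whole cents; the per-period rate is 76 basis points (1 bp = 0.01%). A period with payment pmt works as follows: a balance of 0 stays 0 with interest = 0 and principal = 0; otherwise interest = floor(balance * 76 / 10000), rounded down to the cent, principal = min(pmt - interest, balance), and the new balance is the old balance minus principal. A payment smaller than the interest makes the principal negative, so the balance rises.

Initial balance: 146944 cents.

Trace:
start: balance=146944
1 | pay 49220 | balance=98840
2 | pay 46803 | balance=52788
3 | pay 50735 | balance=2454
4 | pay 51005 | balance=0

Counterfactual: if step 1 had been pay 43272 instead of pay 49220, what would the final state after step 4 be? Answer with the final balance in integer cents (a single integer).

0

(re-executing from step 1 with the substitution; state before step 1: balance=146944)
1 | pay 43272 | balance=104788
2 | pay 46803 | balance=58781
3 | pay 50735 | balance=8492
4 | pay 51005 | balance=0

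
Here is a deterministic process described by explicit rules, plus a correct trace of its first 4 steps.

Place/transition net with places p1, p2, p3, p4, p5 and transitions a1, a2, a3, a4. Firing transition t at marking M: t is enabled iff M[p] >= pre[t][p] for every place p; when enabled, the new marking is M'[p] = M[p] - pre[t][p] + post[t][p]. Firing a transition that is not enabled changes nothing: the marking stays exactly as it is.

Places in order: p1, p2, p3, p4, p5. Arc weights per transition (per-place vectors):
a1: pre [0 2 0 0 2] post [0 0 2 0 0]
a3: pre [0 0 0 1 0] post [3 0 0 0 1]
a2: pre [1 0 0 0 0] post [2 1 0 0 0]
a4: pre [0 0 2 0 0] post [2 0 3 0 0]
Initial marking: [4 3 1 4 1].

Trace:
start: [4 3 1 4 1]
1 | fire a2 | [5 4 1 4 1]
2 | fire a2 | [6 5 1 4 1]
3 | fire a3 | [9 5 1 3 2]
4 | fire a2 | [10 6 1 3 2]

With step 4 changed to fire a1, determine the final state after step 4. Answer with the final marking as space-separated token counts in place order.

9 3 3 3 0

(re-executing from step 4 with the substitution; state before step 4: [9 5 1 3 2])
4 | fire a1 | [9 3 3 3 0]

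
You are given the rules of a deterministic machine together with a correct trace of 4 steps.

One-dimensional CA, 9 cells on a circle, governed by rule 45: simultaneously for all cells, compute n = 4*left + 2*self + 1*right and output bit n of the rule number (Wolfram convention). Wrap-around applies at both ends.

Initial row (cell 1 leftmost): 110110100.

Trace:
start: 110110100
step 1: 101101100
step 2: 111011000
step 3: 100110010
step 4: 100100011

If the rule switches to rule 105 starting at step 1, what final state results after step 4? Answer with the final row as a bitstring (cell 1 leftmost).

(re-executing steps 1..4 under rule 105; state before step 1: 110110100)
step 1: 111111000
step 2: 100001010
step 3: 001100101
step 4: 001100010

001100010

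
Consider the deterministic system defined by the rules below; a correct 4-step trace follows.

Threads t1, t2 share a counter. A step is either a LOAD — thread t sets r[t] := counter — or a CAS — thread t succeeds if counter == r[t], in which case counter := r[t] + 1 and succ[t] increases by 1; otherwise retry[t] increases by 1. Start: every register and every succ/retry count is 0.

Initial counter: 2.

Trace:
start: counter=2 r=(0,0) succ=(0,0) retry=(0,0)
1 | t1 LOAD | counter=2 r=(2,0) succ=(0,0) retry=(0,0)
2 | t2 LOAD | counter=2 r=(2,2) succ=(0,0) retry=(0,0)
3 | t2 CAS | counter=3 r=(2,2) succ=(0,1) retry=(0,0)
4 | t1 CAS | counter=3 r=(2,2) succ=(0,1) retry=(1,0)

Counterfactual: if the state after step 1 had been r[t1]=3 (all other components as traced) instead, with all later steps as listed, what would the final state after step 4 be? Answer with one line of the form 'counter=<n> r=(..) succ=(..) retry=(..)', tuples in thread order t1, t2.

state after step 1 := counter=2 r=(3,0) succ=(0,0) retry=(0,0)
2 | t2 LOAD | counter=2 r=(3,2) succ=(0,0) retry=(0,0)
3 | t2 CAS | counter=3 r=(3,2) succ=(0,1) retry=(0,0)
4 | t1 CAS | counter=4 r=(3,2) succ=(1,1) retry=(0,0)

counter=4 r=(3,2) succ=(1,1) retry=(0,0)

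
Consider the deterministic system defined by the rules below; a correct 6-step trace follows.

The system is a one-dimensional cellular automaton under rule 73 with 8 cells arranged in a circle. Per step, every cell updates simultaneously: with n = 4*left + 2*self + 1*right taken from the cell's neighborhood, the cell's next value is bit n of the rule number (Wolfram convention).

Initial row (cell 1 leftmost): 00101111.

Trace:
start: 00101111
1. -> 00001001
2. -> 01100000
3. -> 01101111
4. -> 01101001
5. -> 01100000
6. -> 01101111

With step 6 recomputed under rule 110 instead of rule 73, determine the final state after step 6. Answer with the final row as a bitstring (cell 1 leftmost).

(re-executing step 6 under rule 110; state before step 6: 01100000)
6. -> 11100000

11100000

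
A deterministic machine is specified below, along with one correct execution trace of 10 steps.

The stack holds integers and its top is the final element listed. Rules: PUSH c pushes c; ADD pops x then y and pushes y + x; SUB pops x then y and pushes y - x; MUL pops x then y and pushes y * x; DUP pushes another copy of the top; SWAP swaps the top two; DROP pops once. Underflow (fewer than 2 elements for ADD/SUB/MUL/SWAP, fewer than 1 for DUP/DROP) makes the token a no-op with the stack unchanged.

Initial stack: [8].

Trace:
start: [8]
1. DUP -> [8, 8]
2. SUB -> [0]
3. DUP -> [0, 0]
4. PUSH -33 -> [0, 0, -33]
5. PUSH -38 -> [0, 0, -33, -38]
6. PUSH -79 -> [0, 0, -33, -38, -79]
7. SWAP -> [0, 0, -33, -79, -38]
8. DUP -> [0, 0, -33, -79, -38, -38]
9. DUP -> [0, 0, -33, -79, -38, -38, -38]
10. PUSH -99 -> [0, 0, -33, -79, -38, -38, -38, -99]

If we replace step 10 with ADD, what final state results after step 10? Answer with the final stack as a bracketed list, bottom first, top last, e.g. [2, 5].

[0, 0, -33, -79, -38, -76]

(re-executing from step 10 with the substitution; state before step 10: [0, 0, -33, -79, -38, -38, -38])
10. ADD -> [0, 0, -33, -79, -38, -76]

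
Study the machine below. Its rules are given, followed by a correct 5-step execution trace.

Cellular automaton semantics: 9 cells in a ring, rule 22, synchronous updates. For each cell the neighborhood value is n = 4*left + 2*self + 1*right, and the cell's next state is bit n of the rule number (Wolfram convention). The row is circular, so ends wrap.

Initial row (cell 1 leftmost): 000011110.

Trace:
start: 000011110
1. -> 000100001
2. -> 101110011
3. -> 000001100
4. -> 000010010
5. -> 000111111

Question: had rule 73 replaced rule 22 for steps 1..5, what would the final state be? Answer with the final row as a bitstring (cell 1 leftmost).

101000000

(re-executing steps 1..5 under rule 73; state before step 1: 000011110)
1. -> 111010010
2. -> 101000000
3. -> 000011110
4. -> 111010010
5. -> 101000000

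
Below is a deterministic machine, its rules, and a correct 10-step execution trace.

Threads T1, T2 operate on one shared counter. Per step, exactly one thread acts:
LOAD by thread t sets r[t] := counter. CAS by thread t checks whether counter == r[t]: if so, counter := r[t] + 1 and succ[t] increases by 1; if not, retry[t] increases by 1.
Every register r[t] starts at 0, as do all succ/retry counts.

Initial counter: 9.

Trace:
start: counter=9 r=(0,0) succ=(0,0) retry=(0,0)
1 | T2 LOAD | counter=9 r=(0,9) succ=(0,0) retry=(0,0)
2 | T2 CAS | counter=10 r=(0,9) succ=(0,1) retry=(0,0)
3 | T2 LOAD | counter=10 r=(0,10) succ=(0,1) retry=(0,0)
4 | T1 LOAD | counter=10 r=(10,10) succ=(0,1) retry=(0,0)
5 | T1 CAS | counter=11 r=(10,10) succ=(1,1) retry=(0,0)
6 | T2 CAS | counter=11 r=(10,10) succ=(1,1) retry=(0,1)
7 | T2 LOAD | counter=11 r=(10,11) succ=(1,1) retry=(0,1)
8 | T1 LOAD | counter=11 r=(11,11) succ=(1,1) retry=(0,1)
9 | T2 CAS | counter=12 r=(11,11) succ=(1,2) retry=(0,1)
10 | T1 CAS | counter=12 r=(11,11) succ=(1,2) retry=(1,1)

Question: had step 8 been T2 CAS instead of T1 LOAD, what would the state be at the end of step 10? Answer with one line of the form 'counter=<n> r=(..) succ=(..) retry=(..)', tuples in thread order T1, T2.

counter=12 r=(10,11) succ=(1,2) retry=(1,2)

(re-executing from step 8 with the substitution; state before step 8: counter=11 r=(10,11) succ=(1,1) retry=(0,1))
8 | T2 CAS | counter=12 r=(10,11) succ=(1,2) retry=(0,1)
9 | T2 CAS | counter=12 r=(10,11) succ=(1,2) retry=(0,2)
10 | T1 CAS | counter=12 r=(10,11) succ=(1,2) retry=(1,2)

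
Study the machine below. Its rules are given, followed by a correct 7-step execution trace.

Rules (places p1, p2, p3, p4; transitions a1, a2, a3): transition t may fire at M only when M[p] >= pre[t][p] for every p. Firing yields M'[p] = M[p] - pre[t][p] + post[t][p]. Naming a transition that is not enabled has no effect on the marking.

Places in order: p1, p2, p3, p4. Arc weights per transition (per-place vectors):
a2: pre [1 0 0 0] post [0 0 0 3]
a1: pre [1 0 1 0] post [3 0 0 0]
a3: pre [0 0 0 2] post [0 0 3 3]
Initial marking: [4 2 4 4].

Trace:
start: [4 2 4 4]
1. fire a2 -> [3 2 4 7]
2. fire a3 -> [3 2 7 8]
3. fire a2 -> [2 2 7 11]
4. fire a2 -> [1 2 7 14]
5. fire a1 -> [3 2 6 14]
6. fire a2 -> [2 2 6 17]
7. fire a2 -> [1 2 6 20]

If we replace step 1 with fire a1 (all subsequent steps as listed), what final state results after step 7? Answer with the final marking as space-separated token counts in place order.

(re-executing from step 1 with the substitution; state before step 1: [4 2 4 4])
1. fire a1 -> [6 2 3 4]
2. fire a3 -> [6 2 6 5]
3. fire a2 -> [5 2 6 8]
4. fire a2 -> [4 2 6 11]
5. fire a1 -> [6 2 5 11]
6. fire a2 -> [5 2 5 14]
7. fire a2 -> [4 2 5 17]

4 2 5 17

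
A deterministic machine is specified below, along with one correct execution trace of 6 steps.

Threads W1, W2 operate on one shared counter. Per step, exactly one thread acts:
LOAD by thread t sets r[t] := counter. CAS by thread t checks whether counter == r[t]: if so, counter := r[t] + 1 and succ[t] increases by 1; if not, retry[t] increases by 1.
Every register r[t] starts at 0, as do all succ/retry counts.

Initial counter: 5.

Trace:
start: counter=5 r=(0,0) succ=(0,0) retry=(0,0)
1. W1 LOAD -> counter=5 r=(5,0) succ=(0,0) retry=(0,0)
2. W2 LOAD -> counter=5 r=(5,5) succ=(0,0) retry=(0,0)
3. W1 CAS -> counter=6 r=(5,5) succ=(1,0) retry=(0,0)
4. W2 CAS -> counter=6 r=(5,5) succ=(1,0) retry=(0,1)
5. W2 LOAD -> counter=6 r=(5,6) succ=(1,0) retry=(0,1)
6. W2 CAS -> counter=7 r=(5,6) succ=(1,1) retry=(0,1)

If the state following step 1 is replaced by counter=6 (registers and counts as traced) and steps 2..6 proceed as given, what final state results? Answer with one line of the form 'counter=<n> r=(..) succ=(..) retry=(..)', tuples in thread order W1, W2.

state after step 1 := counter=6 r=(5,0) succ=(0,0) retry=(0,0)
2. W2 LOAD -> counter=6 r=(5,6) succ=(0,0) retry=(0,0)
3. W1 CAS -> counter=6 r=(5,6) succ=(0,0) retry=(1,0)
4. W2 CAS -> counter=7 r=(5,6) succ=(0,1) retry=(1,0)
5. W2 LOAD -> counter=7 r=(5,7) succ=(0,1) retry=(1,0)
6. W2 CAS -> counter=8 r=(5,7) succ=(0,2) retry=(1,0)

counter=8 r=(5,7) succ=(0,2) retry=(1,0)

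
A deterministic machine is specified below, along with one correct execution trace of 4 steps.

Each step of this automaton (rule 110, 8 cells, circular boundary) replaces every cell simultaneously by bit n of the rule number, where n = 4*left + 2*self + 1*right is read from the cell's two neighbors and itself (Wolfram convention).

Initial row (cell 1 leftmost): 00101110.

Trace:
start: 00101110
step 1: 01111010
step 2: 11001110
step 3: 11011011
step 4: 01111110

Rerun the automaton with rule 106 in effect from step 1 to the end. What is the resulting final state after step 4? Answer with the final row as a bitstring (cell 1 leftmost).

(re-executing steps 1..4 under rule 106; state before step 1: 00101110)
step 1: 01011010
step 2: 10111100
step 3: 01100101
step 4: 11101010

11101010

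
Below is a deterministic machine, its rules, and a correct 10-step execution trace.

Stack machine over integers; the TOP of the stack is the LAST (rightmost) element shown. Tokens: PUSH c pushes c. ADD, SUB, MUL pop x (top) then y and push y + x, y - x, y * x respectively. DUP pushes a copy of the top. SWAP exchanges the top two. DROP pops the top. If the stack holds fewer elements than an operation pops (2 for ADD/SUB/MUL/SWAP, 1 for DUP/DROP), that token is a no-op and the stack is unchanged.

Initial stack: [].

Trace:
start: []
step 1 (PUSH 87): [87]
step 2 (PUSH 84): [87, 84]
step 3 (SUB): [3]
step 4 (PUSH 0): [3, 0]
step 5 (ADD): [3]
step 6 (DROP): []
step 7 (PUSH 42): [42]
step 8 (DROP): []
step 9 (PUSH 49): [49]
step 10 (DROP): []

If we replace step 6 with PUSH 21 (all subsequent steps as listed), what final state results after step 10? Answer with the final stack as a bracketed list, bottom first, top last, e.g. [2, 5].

[3, 21]

(re-executing from step 6 with the substitution; state before step 6: [3])
step 6 (PUSH 21): [3, 21]
step 7 (PUSH 42): [3, 21, 42]
step 8 (DROP): [3, 21]
step 9 (PUSH 49): [3, 21, 49]
step 10 (DROP): [3, 21]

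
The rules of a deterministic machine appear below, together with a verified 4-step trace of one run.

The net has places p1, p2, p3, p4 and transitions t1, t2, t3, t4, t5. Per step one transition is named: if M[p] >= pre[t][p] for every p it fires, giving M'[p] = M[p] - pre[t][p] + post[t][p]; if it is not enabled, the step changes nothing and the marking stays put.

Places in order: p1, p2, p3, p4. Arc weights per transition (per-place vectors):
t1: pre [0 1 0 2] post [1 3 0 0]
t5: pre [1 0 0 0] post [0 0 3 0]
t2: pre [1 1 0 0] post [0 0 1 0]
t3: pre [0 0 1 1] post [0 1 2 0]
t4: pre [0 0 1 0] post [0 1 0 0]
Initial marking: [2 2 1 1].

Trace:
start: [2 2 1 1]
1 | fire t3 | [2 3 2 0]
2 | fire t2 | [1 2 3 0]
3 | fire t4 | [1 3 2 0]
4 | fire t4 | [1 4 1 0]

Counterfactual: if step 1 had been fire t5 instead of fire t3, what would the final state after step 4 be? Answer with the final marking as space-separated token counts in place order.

0 3 3 1

(re-executing from step 1 with the substitution; state before step 1: [2 2 1 1])
1 | fire t5 | [1 2 4 1]
2 | fire t2 | [0 1 5 1]
3 | fire t4 | [0 2 4 1]
4 | fire t4 | [0 3 3 1]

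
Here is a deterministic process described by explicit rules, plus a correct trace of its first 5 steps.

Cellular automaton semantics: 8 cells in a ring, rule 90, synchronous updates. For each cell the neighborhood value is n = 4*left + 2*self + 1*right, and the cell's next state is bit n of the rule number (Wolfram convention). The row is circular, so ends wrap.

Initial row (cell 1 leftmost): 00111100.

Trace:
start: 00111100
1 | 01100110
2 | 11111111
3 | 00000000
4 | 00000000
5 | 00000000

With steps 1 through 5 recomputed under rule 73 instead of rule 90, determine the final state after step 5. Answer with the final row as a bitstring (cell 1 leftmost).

(re-executing steps 1..5 under rule 73; state before step 1: 00111100)
1 | 10100101
2 | 10000001
3 | 10111101
4 | 10100101
5 | 10000001

10000001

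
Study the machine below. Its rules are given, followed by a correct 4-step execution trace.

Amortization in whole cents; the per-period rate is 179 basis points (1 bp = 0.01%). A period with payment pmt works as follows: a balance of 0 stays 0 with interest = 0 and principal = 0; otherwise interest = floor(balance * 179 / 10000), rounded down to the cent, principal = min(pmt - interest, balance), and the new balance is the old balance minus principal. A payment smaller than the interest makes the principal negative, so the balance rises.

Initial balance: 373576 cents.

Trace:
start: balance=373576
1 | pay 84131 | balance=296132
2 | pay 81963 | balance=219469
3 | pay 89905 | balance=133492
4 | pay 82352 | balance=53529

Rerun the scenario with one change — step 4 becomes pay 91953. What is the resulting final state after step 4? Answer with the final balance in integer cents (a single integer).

(re-executing from step 4 with the substitution; state before step 4: balance=133492)
4 | pay 91953 | balance=43928

43928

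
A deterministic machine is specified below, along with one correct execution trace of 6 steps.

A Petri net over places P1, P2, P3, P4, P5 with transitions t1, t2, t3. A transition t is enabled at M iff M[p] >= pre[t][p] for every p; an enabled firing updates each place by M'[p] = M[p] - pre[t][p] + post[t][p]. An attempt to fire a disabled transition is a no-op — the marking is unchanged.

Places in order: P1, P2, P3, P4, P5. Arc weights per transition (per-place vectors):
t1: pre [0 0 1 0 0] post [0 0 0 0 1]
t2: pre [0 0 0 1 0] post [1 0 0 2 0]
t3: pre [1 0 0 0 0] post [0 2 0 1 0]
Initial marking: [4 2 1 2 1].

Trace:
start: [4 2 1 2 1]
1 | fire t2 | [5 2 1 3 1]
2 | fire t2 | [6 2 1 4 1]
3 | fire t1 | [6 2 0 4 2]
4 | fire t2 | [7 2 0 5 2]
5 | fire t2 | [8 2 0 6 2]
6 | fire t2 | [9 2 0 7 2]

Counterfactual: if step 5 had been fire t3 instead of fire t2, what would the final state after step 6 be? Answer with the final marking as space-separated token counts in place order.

7 4 0 7 2

(re-executing from step 5 with the substitution; state before step 5: [7 2 0 5 2])
5 | fire t3 | [6 4 0 6 2]
6 | fire t2 | [7 4 0 7 2]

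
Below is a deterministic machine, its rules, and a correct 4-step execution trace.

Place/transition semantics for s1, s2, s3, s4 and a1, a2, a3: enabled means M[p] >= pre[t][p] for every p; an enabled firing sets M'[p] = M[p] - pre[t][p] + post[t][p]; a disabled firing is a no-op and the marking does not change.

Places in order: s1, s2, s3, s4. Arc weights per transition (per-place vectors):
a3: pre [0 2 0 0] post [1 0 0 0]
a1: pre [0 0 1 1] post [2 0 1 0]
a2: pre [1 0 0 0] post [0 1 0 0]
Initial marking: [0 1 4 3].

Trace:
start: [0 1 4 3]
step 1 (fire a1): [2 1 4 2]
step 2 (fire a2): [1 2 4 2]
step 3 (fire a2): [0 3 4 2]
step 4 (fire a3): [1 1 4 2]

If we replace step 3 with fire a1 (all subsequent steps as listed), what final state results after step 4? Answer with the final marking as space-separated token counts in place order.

(re-executing from step 3 with the substitution; state before step 3: [1 2 4 2])
step 3 (fire a1): [3 2 4 1]
step 4 (fire a3): [4 0 4 1]

4 0 4 1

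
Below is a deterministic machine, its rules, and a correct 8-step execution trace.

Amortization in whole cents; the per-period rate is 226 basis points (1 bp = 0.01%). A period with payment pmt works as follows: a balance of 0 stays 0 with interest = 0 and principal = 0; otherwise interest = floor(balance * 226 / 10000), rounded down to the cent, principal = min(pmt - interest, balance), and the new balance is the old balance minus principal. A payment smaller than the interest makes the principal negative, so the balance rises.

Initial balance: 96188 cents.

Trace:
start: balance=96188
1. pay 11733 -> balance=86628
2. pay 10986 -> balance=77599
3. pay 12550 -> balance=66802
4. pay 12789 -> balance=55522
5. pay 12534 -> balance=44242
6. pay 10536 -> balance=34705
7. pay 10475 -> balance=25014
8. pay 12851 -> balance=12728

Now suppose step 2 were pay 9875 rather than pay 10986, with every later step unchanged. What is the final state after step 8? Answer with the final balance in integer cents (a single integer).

13999

(re-executing from step 2 with the substitution; state before step 2: balance=86628)
2. pay 9875 -> balance=78710
3. pay 12550 -> balance=67938
4. pay 12789 -> balance=56684
5. pay 12534 -> balance=45431
6. pay 10536 -> balance=35921
7. pay 10475 -> balance=26257
8. pay 12851 -> balance=13999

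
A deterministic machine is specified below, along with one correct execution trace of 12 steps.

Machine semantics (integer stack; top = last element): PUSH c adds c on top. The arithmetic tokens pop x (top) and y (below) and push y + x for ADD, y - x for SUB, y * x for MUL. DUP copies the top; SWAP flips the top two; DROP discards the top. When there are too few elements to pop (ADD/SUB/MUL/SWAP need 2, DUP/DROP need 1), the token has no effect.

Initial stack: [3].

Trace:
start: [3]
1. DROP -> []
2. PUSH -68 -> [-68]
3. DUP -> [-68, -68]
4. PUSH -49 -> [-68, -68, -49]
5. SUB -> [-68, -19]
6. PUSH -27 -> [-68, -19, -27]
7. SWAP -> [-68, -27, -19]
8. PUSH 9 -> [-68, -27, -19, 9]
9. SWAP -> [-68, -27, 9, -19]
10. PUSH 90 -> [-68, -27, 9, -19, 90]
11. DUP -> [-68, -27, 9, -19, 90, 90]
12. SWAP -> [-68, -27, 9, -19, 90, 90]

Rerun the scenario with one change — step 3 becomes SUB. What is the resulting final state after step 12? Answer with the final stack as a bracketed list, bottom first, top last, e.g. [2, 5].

[-27, 9, -19, 90, 90]

(re-executing from step 3 with the substitution; state before step 3: [-68])
3. SUB -> [-68]
4. PUSH -49 -> [-68, -49]
5. SUB -> [-19]
6. PUSH -27 -> [-19, -27]
7. SWAP -> [-27, -19]
8. PUSH 9 -> [-27, -19, 9]
9. SWAP -> [-27, 9, -19]
10. PUSH 90 -> [-27, 9, -19, 90]
11. DUP -> [-27, 9, -19, 90, 90]
12. SWAP -> [-27, 9, -19, 90, 90]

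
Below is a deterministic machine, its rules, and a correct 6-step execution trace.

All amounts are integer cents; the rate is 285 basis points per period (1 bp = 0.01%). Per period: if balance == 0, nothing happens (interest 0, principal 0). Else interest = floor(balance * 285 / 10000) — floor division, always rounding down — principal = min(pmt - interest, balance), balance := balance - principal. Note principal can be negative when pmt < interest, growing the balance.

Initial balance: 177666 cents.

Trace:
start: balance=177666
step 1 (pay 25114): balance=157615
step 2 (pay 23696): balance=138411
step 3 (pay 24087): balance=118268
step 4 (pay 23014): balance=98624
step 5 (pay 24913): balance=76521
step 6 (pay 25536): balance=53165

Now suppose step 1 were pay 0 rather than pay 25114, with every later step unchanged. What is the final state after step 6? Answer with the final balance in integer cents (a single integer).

82067

(re-executing from step 1 with the substitution; state before step 1: balance=177666)
step 1 (pay 0): balance=182729
step 2 (pay 23696): balance=164240
step 3 (pay 24087): balance=144833
step 4 (pay 23014): balance=125946
step 5 (pay 24913): balance=104622
step 6 (pay 25536): balance=82067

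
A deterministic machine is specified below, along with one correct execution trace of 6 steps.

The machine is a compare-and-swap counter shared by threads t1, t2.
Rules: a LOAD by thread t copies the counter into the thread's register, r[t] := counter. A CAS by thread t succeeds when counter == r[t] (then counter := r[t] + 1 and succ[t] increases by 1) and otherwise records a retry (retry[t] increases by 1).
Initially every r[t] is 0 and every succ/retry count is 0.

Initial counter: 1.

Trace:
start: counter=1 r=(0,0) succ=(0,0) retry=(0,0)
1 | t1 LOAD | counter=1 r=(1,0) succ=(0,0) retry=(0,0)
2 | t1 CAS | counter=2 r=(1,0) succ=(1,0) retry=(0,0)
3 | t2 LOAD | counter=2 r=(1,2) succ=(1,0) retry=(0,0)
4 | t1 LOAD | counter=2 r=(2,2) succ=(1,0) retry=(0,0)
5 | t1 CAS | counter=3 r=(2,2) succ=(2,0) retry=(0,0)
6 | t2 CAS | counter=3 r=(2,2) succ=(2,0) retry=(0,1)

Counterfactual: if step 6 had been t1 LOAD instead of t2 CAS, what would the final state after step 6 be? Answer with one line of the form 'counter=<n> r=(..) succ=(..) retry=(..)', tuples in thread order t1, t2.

(re-executing from step 6 with the substitution; state before step 6: counter=3 r=(2,2) succ=(2,0) retry=(0,0))
6 | t1 LOAD | counter=3 r=(3,2) succ=(2,0) retry=(0,0)

counter=3 r=(3,2) succ=(2,0) retry=(0,0)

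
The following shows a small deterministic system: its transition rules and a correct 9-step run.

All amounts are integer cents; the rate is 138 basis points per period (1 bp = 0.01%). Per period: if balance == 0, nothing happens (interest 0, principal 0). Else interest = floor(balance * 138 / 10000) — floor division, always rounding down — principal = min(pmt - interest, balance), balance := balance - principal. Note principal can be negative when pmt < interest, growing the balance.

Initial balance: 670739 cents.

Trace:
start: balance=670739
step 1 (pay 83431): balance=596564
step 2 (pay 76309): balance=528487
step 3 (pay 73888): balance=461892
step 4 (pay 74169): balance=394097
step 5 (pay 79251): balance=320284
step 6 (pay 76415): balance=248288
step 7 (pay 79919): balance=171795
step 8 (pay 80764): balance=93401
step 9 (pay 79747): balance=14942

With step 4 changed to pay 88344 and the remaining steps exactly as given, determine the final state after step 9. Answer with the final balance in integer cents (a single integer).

0

(re-executing from step 4 with the substitution; state before step 4: balance=461892)
step 4 (pay 88344): balance=379922
step 5 (pay 79251): balance=305913
step 6 (pay 76415): balance=233719
step 7 (pay 79919): balance=157025
step 8 (pay 80764): balance=78427
step 9 (pay 79747): balance=0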